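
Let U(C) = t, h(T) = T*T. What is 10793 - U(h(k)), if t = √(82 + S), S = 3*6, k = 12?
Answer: 10783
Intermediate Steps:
S = 18
h(T) = T²
t = 10 (t = √(82 + 18) = √100 = 10)
U(C) = 10
10793 - U(h(k)) = 10793 - 1*10 = 10793 - 10 = 10783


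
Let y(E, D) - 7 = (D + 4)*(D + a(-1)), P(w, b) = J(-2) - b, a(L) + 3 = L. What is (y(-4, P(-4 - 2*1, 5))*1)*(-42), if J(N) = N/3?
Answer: -2912/3 ≈ -970.67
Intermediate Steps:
a(L) = -3 + L
J(N) = N/3 (J(N) = N*(1/3) = N/3)
P(w, b) = -2/3 - b (P(w, b) = (1/3)*(-2) - b = -2/3 - b)
y(E, D) = 7 + (-4 + D)*(4 + D) (y(E, D) = 7 + (D + 4)*(D + (-3 - 1)) = 7 + (4 + D)*(D - 4) = 7 + (4 + D)*(-4 + D) = 7 + (-4 + D)*(4 + D))
(y(-4, P(-4 - 2*1, 5))*1)*(-42) = ((-9 + (-2/3 - 1*5)**2)*1)*(-42) = ((-9 + (-2/3 - 5)**2)*1)*(-42) = ((-9 + (-17/3)**2)*1)*(-42) = ((-9 + 289/9)*1)*(-42) = ((208/9)*1)*(-42) = (208/9)*(-42) = -2912/3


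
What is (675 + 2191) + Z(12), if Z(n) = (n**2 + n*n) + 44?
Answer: 3198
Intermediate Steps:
Z(n) = 44 + 2*n**2 (Z(n) = (n**2 + n**2) + 44 = 2*n**2 + 44 = 44 + 2*n**2)
(675 + 2191) + Z(12) = (675 + 2191) + (44 + 2*12**2) = 2866 + (44 + 2*144) = 2866 + (44 + 288) = 2866 + 332 = 3198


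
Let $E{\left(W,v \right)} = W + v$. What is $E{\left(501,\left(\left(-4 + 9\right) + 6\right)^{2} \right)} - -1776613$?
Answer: $1777235$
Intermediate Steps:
$E{\left(501,\left(\left(-4 + 9\right) + 6\right)^{2} \right)} - -1776613 = \left(501 + \left(\left(-4 + 9\right) + 6\right)^{2}\right) - -1776613 = \left(501 + \left(5 + 6\right)^{2}\right) + 1776613 = \left(501 + 11^{2}\right) + 1776613 = \left(501 + 121\right) + 1776613 = 622 + 1776613 = 1777235$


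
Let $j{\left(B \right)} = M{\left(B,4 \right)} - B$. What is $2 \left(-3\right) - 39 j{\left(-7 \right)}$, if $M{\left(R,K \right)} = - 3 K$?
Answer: $189$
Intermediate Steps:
$j{\left(B \right)} = -12 - B$ ($j{\left(B \right)} = \left(-3\right) 4 - B = -12 - B$)
$2 \left(-3\right) - 39 j{\left(-7 \right)} = 2 \left(-3\right) - 39 \left(-12 - -7\right) = -6 - 39 \left(-12 + 7\right) = -6 - -195 = -6 + 195 = 189$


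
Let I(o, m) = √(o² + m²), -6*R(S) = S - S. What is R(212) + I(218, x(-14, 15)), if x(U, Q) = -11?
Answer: √47645 ≈ 218.28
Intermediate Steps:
R(S) = 0 (R(S) = -(S - S)/6 = -⅙*0 = 0)
I(o, m) = √(m² + o²)
R(212) + I(218, x(-14, 15)) = 0 + √((-11)² + 218²) = 0 + √(121 + 47524) = 0 + √47645 = √47645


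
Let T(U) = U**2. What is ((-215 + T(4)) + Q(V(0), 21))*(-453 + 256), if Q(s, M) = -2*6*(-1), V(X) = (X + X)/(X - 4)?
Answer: 36839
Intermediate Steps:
V(X) = 2*X/(-4 + X) (V(X) = (2*X)/(-4 + X) = 2*X/(-4 + X))
Q(s, M) = 12 (Q(s, M) = -12*(-1) = 12)
((-215 + T(4)) + Q(V(0), 21))*(-453 + 256) = ((-215 + 4**2) + 12)*(-453 + 256) = ((-215 + 16) + 12)*(-197) = (-199 + 12)*(-197) = -187*(-197) = 36839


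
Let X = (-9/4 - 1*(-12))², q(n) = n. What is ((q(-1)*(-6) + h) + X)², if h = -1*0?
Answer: 2614689/256 ≈ 10214.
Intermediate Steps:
h = 0
X = 1521/16 (X = (-9*¼ + 12)² = (-9/4 + 12)² = (39/4)² = 1521/16 ≈ 95.063)
((q(-1)*(-6) + h) + X)² = ((-1*(-6) + 0) + 1521/16)² = ((6 + 0) + 1521/16)² = (6 + 1521/16)² = (1617/16)² = 2614689/256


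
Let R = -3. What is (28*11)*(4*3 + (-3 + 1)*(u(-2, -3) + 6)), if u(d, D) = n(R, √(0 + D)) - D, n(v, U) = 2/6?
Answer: -6160/3 ≈ -2053.3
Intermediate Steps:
n(v, U) = ⅓ (n(v, U) = 2*(⅙) = ⅓)
u(d, D) = ⅓ - D
(28*11)*(4*3 + (-3 + 1)*(u(-2, -3) + 6)) = (28*11)*(4*3 + (-3 + 1)*((⅓ - 1*(-3)) + 6)) = 308*(12 - 2*((⅓ + 3) + 6)) = 308*(12 - 2*(10/3 + 6)) = 308*(12 - 2*28/3) = 308*(12 - 56/3) = 308*(-20/3) = -6160/3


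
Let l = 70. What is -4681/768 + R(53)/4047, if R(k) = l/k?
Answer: -111553179/18303232 ≈ -6.0947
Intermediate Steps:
R(k) = 70/k
-4681/768 + R(53)/4047 = -4681/768 + (70/53)/4047 = -4681*1/768 + (70*(1/53))*(1/4047) = -4681/768 + (70/53)*(1/4047) = -4681/768 + 70/214491 = -111553179/18303232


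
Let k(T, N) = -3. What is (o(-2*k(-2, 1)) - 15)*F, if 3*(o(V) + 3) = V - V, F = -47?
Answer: 846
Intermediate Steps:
o(V) = -3 (o(V) = -3 + (V - V)/3 = -3 + (1/3)*0 = -3 + 0 = -3)
(o(-2*k(-2, 1)) - 15)*F = (-3 - 15)*(-47) = -18*(-47) = 846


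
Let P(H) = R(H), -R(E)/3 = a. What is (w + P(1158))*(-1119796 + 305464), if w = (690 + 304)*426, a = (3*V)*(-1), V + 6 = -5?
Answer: -344743380540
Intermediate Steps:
V = -11 (V = -6 - 5 = -11)
a = 33 (a = (3*(-11))*(-1) = -33*(-1) = 33)
R(E) = -99 (R(E) = -3*33 = -99)
P(H) = -99
w = 423444 (w = 994*426 = 423444)
(w + P(1158))*(-1119796 + 305464) = (423444 - 99)*(-1119796 + 305464) = 423345*(-814332) = -344743380540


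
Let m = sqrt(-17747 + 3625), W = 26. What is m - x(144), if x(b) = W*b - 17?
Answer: -3727 + I*sqrt(14122) ≈ -3727.0 + 118.84*I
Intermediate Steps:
x(b) = -17 + 26*b (x(b) = 26*b - 17 = -17 + 26*b)
m = I*sqrt(14122) (m = sqrt(-14122) = I*sqrt(14122) ≈ 118.84*I)
m - x(144) = I*sqrt(14122) - (-17 + 26*144) = I*sqrt(14122) - (-17 + 3744) = I*sqrt(14122) - 1*3727 = I*sqrt(14122) - 3727 = -3727 + I*sqrt(14122)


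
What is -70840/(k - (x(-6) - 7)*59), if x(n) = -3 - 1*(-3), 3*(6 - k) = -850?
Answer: -30360/301 ≈ -100.86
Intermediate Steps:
k = 868/3 (k = 6 - ⅓*(-850) = 6 + 850/3 = 868/3 ≈ 289.33)
x(n) = 0 (x(n) = -3 + 3 = 0)
-70840/(k - (x(-6) - 7)*59) = -70840/(868/3 - (0 - 7)*59) = -70840/(868/3 - (-7)*59) = -70840/(868/3 - 1*(-413)) = -70840/(868/3 + 413) = -70840/2107/3 = -70840*3/2107 = -30360/301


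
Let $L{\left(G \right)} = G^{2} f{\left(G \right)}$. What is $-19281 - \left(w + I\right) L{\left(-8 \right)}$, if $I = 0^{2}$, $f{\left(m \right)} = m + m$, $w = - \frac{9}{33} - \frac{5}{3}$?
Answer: $- \frac{701809}{33} \approx -21267.0$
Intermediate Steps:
$w = - \frac{64}{33}$ ($w = \left(-9\right) \frac{1}{33} - \frac{5}{3} = - \frac{3}{11} - \frac{5}{3} = - \frac{64}{33} \approx -1.9394$)
$f{\left(m \right)} = 2 m$
$L{\left(G \right)} = 2 G^{3}$ ($L{\left(G \right)} = G^{2} \cdot 2 G = 2 G^{3}$)
$I = 0$
$-19281 - \left(w + I\right) L{\left(-8 \right)} = -19281 - \left(- \frac{64}{33} + 0\right) 2 \left(-8\right)^{3} = -19281 - - \frac{64 \cdot 2 \left(-512\right)}{33} = -19281 - \left(- \frac{64}{33}\right) \left(-1024\right) = -19281 - \frac{65536}{33} = - \frac{701809}{33}$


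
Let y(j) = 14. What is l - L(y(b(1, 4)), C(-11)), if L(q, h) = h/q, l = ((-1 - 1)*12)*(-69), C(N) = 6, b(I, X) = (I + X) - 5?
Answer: 11589/7 ≈ 1655.6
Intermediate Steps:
b(I, X) = -5 + I + X
l = 1656 (l = -2*12*(-69) = -24*(-69) = 1656)
l - L(y(b(1, 4)), C(-11)) = 1656 - 6/14 = 1656 - 1*3/7 = 1656 - 3/7 = 11589/7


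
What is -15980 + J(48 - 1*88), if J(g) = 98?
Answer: -15882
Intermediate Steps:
-15980 + J(48 - 1*88) = -15980 + 98 = -15882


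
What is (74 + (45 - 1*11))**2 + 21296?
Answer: 32960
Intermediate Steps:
(74 + (45 - 1*11))**2 + 21296 = (74 + (45 - 11))**2 + 21296 = (74 + 34)**2 + 21296 = 108**2 + 21296 = 11664 + 21296 = 32960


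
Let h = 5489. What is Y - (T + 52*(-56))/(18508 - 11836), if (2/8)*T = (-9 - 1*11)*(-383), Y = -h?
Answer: -2290646/417 ≈ -5493.2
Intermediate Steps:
Y = -5489 (Y = -1*5489 = -5489)
T = 30640 (T = 4*((-9 - 1*11)*(-383)) = 4*((-9 - 11)*(-383)) = 4*(-20*(-383)) = 4*7660 = 30640)
Y - (T + 52*(-56))/(18508 - 11836) = -5489 - (30640 + 52*(-56))/(18508 - 11836) = -5489 - (30640 - 2912)/6672 = -5489 - 27728/6672 = -5489 - 1*1733/417 = -5489 - 1733/417 = -2290646/417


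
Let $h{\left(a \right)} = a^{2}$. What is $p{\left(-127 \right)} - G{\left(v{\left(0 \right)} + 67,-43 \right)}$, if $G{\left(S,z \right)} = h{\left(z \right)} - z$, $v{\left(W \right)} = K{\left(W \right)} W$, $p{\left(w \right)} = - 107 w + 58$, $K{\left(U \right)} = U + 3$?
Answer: $11755$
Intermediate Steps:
$K{\left(U \right)} = 3 + U$
$p{\left(w \right)} = 58 - 107 w$
$v{\left(W \right)} = W \left(3 + W\right)$ ($v{\left(W \right)} = \left(3 + W\right) W = W \left(3 + W\right)$)
$G{\left(S,z \right)} = z^{2} - z$
$p{\left(-127 \right)} - G{\left(v{\left(0 \right)} + 67,-43 \right)} = \left(58 - -13589\right) - - 43 \left(-1 - 43\right) = \left(58 + 13589\right) - \left(-43\right) \left(-44\right) = 13647 - 1892 = 11755$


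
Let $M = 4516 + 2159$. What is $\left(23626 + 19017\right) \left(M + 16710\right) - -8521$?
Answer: $997215076$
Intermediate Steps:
$M = 6675$
$\left(23626 + 19017\right) \left(M + 16710\right) - -8521 = \left(23626 + 19017\right) \left(6675 + 16710\right) - -8521 = 42643 \cdot 23385 + 8521 = 997206555 + 8521 = 997215076$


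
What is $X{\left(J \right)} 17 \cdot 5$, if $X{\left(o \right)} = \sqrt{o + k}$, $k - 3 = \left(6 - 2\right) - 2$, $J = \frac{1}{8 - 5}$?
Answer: $\frac{340 \sqrt{3}}{3} \approx 196.3$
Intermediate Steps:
$J = \frac{1}{3} \approx 0.33333$
$k = 5$ ($k = 3 + \left(\left(6 - 2\right) - 2\right) = 3 + \left(4 - 2\right) = 3 + 2 = 5$)
$X{\left(o \right)} = \sqrt{5 + o}$ ($X{\left(o \right)} = \sqrt{o + 5} = \sqrt{5 + o}$)
$X{\left(J \right)} 17 \cdot 5 = \sqrt{5 + \frac{1}{3}} \cdot 17 \cdot 5 = \sqrt{\frac{16}{3}} \cdot 85 = \frac{4 \sqrt{3}}{3} \cdot 85 = \frac{340 \sqrt{3}}{3}$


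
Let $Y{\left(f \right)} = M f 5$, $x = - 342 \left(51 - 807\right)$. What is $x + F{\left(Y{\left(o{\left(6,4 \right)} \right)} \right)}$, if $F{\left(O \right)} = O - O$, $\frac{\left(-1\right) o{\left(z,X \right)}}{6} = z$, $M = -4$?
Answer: $258552$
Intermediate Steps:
$o{\left(z,X \right)} = - 6 z$
$x = 258552$ ($x = \left(-342\right) \left(-756\right) = 258552$)
$Y{\left(f \right)} = - 20 f$ ($Y{\left(f \right)} = - 4 f 5 = - 20 f$)
$F{\left(O \right)} = 0$
$x + F{\left(Y{\left(o{\left(6,4 \right)} \right)} \right)} = 258552 + 0 = 258552$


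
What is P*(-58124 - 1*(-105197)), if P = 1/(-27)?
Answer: -15691/9 ≈ -1743.4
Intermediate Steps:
P = -1/27 ≈ -0.037037
P*(-58124 - 1*(-105197)) = -(-58124 - 1*(-105197))/27 = -(-58124 + 105197)/27 = -1/27*47073 = -15691/9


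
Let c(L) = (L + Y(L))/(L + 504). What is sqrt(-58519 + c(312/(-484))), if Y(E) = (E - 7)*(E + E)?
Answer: 2*I*sqrt(182406283528493)/111661 ≈ 241.91*I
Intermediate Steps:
Y(E) = 2*E*(-7 + E) (Y(E) = (-7 + E)*(2*E) = 2*E*(-7 + E))
c(L) = (L + 2*L*(-7 + L))/(504 + L) (c(L) = (L + 2*L*(-7 + L))/(L + 504) = (L + 2*L*(-7 + L))/(504 + L))
sqrt(-58519 + c(312/(-484))) = sqrt(-58519 + (312/(-484))*(-13 + 2*(312/(-484)))/(504 + 312/(-484))) = sqrt(-58519 + (312*(-1/484))*(-13 + 2*(312*(-1/484)))/(504 + 312*(-1/484))) = sqrt(-58519 - 78*(-13 + 2*(-78/121))/(121*(504 - 78/121))) = sqrt(-58519 - 78*(-13 - 156/121)/(121*60906/121)) = sqrt(-58519 - 78/121*121/60906*(-1729/121)) = sqrt(-58519 + 22477/1228271) = sqrt(-71877168172/1228271) = 2*I*sqrt(182406283528493)/111661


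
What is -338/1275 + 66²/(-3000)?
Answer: -21893/12750 ≈ -1.7171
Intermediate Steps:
-338/1275 + 66²/(-3000) = -338*1/1275 + 4356*(-1/3000) = -338/1275 - 363/250 = -21893/12750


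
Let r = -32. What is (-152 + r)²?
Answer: 33856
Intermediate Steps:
(-152 + r)² = (-152 - 32)² = (-184)² = 33856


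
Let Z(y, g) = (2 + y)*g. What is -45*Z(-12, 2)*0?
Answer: 0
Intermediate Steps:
Z(y, g) = g*(2 + y)
-45*Z(-12, 2)*0 = -90*(2 - 12)*0 = -90*(-10)*0 = -45*(-20)*0 = 900*0 = 0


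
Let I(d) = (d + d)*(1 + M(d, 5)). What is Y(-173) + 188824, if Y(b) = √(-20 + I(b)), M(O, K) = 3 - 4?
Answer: 188824 + 2*I*√5 ≈ 1.8882e+5 + 4.4721*I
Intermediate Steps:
M(O, K) = -1
I(d) = 0 (I(d) = (d + d)*(1 - 1) = (2*d)*0 = 0)
Y(b) = 2*I*√5 (Y(b) = √(-20 + 0) = √(-20) = 2*I*√5)
Y(-173) + 188824 = 2*I*√5 + 188824 = 188824 + 2*I*√5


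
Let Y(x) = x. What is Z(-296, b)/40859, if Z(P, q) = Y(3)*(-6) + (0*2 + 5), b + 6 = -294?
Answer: -1/3143 ≈ -0.00031817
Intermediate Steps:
b = -300 (b = -6 - 294 = -300)
Z(P, q) = -13 (Z(P, q) = 3*(-6) + (0*2 + 5) = -18 + (0 + 5) = -18 + 5 = -13)
Z(-296, b)/40859 = -13/40859 = -13*1/40859 = -1/3143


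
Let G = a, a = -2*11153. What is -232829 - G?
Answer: -210523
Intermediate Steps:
a = -22306
G = -22306
-232829 - G = -232829 - 1*(-22306) = -232829 + 22306 = -210523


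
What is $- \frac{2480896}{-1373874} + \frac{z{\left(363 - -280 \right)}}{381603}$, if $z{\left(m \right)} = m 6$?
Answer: $\frac{158669627030}{87379073337} \approx 1.8159$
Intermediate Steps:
$z{\left(m \right)} = 6 m$
$- \frac{2480896}{-1373874} + \frac{z{\left(363 - -280 \right)}}{381603} = - \frac{2480896}{-1373874} + \frac{6 \left(363 - -280\right)}{381603} = \left(-2480896\right) \left(- \frac{1}{1373874}\right) + 6 \left(363 + 280\right) \frac{1}{381603} = \frac{1240448}{686937} + 6 \cdot 643 \cdot \frac{1}{381603} = \frac{1240448}{686937} + 3858 \cdot \frac{1}{381603} = \frac{1240448}{686937} + \frac{1286}{127201} = \frac{158669627030}{87379073337}$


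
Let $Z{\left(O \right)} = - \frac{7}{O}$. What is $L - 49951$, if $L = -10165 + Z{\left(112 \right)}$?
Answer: $- \frac{961857}{16} \approx -60116.0$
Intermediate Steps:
$L = - \frac{162641}{16}$ ($L = -10165 - \frac{7}{112} = -10165 - \frac{1}{16} = - \frac{162641}{16} \approx -10165.0$)
$L - 49951 = - \frac{162641}{16} - 49951 = - \frac{961857}{16}$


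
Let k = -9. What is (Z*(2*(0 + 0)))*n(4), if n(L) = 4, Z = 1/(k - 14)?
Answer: 0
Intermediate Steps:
Z = -1/23 (Z = 1/(-9 - 14) = 1/(-23) = -1/23 ≈ -0.043478)
(Z*(2*(0 + 0)))*n(4) = -2*(0 + 0)/23*4 = -2*0/23*4 = -1/23*0*4 = 0*4 = 0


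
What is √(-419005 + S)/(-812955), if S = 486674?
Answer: -7*√1381/812955 ≈ -0.00031998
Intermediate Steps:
√(-419005 + S)/(-812955) = √(-419005 + 486674)/(-812955) = √67669*(-1/812955) = (7*√1381)*(-1/812955) = -7*√1381/812955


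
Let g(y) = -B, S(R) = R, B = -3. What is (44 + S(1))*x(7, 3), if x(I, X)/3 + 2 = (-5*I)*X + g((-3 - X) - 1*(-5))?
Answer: -14040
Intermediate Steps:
g(y) = 3 (g(y) = -1*(-3) = 3)
x(I, X) = 3 - 15*I*X (x(I, X) = -6 + 3*((-5*I)*X + 3) = -6 + 3*(-5*I*X + 3) = -6 + 3*(3 - 5*I*X) = -6 + (9 - 15*I*X) = 3 - 15*I*X)
(44 + S(1))*x(7, 3) = (44 + 1)*(3 - 15*7*3) = 45*(3 - 315) = 45*(-312) = -14040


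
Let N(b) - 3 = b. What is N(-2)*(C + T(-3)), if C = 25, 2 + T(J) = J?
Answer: 20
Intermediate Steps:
T(J) = -2 + J
N(b) = 3 + b
N(-2)*(C + T(-3)) = (3 - 2)*(25 + (-2 - 3)) = 1*(25 - 5) = 1*20 = 20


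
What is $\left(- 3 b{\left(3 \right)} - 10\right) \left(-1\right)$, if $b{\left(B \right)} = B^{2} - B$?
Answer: $28$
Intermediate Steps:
$\left(- 3 b{\left(3 \right)} - 10\right) \left(-1\right) = \left(- 3 \cdot 3 \left(-1 + 3\right) - 10\right) \left(-1\right) = \left(- 3 \cdot 3 \cdot 2 - 10\right) \left(-1\right) = \left(\left(-3\right) 6 - 10\right) \left(-1\right) = \left(-18 - 10\right) \left(-1\right) = \left(-28\right) \left(-1\right) = 28$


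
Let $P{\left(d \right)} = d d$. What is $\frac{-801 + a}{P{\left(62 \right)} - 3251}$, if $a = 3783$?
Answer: $\frac{2982}{593} \approx 5.0287$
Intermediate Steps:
$P{\left(d \right)} = d^{2}$
$\frac{-801 + a}{P{\left(62 \right)} - 3251} = \frac{-801 + 3783}{62^{2} - 3251} = \frac{2982}{3844 - 3251} = \frac{2982}{593}$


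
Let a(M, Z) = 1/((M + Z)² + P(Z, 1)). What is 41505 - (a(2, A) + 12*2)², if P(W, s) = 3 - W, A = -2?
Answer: 1022984/25 ≈ 40919.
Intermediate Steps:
a(M, Z) = 1/(3 + (M + Z)² - Z) (a(M, Z) = 1/((M + Z)² + (3 - Z)) = 1/(3 + (M + Z)² - Z))
41505 - (a(2, A) + 12*2)² = 41505 - (1/(3 + (2 - 2)² - 1*(-2)) + 12*2)² = 41505 - (1/(3 + 0² + 2) + 24)² = 41505 - (1/(3 + 0 + 2) + 24)² = 41505 - (1/5 + 24)² = 41505 - (⅕ + 24)² = 41505 - (121/5)² = 41505 - 1*14641/25 = 41505 - 14641/25 = 1022984/25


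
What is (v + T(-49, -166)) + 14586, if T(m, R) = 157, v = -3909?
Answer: 10834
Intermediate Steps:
(v + T(-49, -166)) + 14586 = (-3909 + 157) + 14586 = -3752 + 14586 = 10834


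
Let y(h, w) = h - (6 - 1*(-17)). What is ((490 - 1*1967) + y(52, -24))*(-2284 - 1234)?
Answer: 5094064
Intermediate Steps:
y(h, w) = -23 + h (y(h, w) = h - (6 + 17) = h - 1*23 = h - 23 = -23 + h)
((490 - 1*1967) + y(52, -24))*(-2284 - 1234) = ((490 - 1*1967) + (-23 + 52))*(-2284 - 1234) = ((490 - 1967) + 29)*(-3518) = (-1477 + 29)*(-3518) = -1448*(-3518) = 5094064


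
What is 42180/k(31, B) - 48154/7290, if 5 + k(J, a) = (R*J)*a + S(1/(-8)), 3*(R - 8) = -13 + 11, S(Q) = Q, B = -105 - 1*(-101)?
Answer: -4218324319/79996815 ≈ -52.731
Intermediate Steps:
B = -4 (B = -105 + 101 = -4)
R = 22/3 (R = 8 + (-13 + 11)/3 = 8 + (1/3)*(-2) = 8 - 2/3 = 22/3 ≈ 7.3333)
k(J, a) = -41/8 + 22*J*a/3 (k(J, a) = -5 + ((22*J/3)*a + 1/(-8)) = -5 + (22*J*a/3 - 1/8) = -5 + (-1/8 + 22*J*a/3) = -41/8 + 22*J*a/3)
42180/k(31, B) - 48154/7290 = 42180/(-41/8 + (22/3)*31*(-4)) - 48154/7290 = 42180/(-41/8 - 2728/3) - 48154*1/7290 = 42180/(-21947/24) - 24077/3645 = 42180*(-24/21947) - 24077/3645 = -1012320/21947 - 24077/3645 = -4218324319/79996815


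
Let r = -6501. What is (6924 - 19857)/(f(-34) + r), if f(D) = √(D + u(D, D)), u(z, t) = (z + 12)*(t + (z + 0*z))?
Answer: 84077433/42261539 + 12933*√1462/42261539 ≈ 2.0012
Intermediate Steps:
u(z, t) = (12 + z)*(t + z) (u(z, t) = (12 + z)*(t + (z + 0)) = (12 + z)*(t + z))
f(D) = √(2*D² + 25*D) (f(D) = √(D + (D² + 12*D + 12*D + D*D)) = √(D + (D² + 12*D + 12*D + D²)) = √(D + (2*D² + 24*D)) = √(2*D² + 25*D))
(6924 - 19857)/(f(-34) + r) = (6924 - 19857)/(√(-34*(25 + 2*(-34))) - 6501) = -12933/(√(-34*(25 - 68)) - 6501) = -12933/(√(-34*(-43)) - 6501) = -12933/(√1462 - 6501) = -12933/(-6501 + √1462)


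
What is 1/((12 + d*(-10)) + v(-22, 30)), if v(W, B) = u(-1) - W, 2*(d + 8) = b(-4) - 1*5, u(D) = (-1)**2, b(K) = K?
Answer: 1/160 ≈ 0.0062500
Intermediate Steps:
u(D) = 1
d = -25/2 (d = -8 + (-4 - 1*5)/2 = -8 + (-4 - 5)/2 = -8 + (1/2)*(-9) = -8 - 9/2 = -25/2 ≈ -12.500)
v(W, B) = 1 - W
1/((12 + d*(-10)) + v(-22, 30)) = 1/((12 - 25/2*(-10)) + (1 - 1*(-22))) = 1/((12 + 125) + (1 + 22)) = 1/(137 + 23) = 1/160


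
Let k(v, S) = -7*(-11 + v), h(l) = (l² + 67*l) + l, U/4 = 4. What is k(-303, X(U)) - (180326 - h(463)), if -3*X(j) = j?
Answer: 67725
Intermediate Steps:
U = 16 (U = 4*4 = 16)
X(j) = -j/3
h(l) = l² + 68*l
k(v, S) = 77 - 7*v
k(-303, X(U)) - (180326 - h(463)) = (77 - 7*(-303)) - (180326 - 463*(68 + 463)) = (77 + 2121) - (180326 - 463*531) = 2198 - (180326 - 1*245853) = 2198 - (180326 - 245853) = 2198 - 1*(-65527) = 2198 + 65527 = 67725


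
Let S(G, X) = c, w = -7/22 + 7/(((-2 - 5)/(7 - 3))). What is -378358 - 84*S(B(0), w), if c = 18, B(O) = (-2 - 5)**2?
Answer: -379870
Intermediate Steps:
B(O) = 49 (B(O) = (-7)**2 = 49)
w = -95/22 (w = -7*1/22 + 7/((-7/4)) = -7/22 + 7/((-7*1/4)) = -7/22 + 7/(-7/4) = -7/22 + 7*(-4/7) = -7/22 - 4 = -95/22 ≈ -4.3182)
S(G, X) = 18
-378358 - 84*S(B(0), w) = -378358 - 84*18 = -378358 - 1512 = -379870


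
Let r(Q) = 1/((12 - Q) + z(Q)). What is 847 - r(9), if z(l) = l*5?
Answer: 40655/48 ≈ 846.98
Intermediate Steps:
z(l) = 5*l
r(Q) = 1/(12 + 4*Q) (r(Q) = 1/((12 - Q) + 5*Q) = 1/(12 + 4*Q))
847 - r(9) = 847 - 1/(4*(3 + 9)) = 847 - 1/(4*12) = 847 - 1*1/48 = 847 - 1/48 = 40655/48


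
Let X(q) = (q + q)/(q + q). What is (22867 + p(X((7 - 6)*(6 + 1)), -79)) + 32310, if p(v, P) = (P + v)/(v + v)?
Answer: 55138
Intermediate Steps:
X(q) = 1 (X(q) = (2*q)/((2*q)) = (2*q)*(1/(2*q)) = 1)
p(v, P) = (P + v)/(2*v) (p(v, P) = (P + v)/((2*v)) = (P + v)*(1/(2*v)) = (P + v)/(2*v))
(22867 + p(X((7 - 6)*(6 + 1)), -79)) + 32310 = (22867 + (½)*(-79 + 1)/1) + 32310 = (22867 + (½)*1*(-78)) + 32310 = (22867 - 39) + 32310 = 22828 + 32310 = 55138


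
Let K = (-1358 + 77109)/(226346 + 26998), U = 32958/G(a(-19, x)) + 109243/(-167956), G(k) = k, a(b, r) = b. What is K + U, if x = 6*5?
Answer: -26974389705323/15547351008 ≈ -1735.0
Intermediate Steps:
x = 30
U = -5537569465/3191164 (U = 32958/(-19) + 109243/(-167956) = 32958*(-1/19) + 109243*(-1/167956) = -32958/19 - 109243/167956 = -5537569465/3191164 ≈ -1735.3)
K = 5827/19488 (K = 75751/253344 = 75751*(1/253344) = 5827/19488 ≈ 0.29900)
K + U = 5827/19488 - 5537569465/3191164 = -26974389705323/15547351008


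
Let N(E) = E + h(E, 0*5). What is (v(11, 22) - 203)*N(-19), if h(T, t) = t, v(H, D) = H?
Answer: 3648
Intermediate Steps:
N(E) = E (N(E) = E + 0*5 = E + 0 = E)
(v(11, 22) - 203)*N(-19) = (11 - 203)*(-19) = -192*(-19) = 3648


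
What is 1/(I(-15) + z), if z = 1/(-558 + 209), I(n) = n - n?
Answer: -349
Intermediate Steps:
I(n) = 0
z = -1/349 (z = 1/(-349) = -1/349 ≈ -0.0028653)
1/(I(-15) + z) = 1/(0 - 1/349) = 1/(-1/349) = -349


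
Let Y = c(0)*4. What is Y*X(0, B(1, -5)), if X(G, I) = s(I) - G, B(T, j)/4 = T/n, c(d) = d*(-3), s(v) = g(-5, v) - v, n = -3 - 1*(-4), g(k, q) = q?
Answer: 0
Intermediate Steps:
n = 1 (n = -3 + 4 = 1)
s(v) = 0 (s(v) = v - v = 0)
c(d) = -3*d
B(T, j) = 4*T (B(T, j) = 4*(T/1) = 4*(T*1) = 4*T)
X(G, I) = -G (X(G, I) = 0 - G = -G)
Y = 0 (Y = -3*0*4 = 0*4 = 0)
Y*X(0, B(1, -5)) = 0*(-1*0) = 0*0 = 0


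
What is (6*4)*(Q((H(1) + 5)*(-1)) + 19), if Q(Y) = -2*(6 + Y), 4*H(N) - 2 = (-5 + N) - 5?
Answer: 324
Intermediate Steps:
H(N) = -2 + N/4 (H(N) = 1/2 + ((-5 + N) - 5)/4 = 1/2 + (-10 + N)/4 = 1/2 + (-5/2 + N/4) = -2 + N/4)
Q(Y) = -12 - 2*Y
(6*4)*(Q((H(1) + 5)*(-1)) + 19) = (6*4)*((-12 - 2*((-2 + (1/4)*1) + 5)*(-1)) + 19) = 24*((-12 - 2*((-2 + 1/4) + 5)*(-1)) + 19) = 24*((-12 - 2*(-7/4 + 5)*(-1)) + 19) = 24*((-12 - 13*(-1)/2) + 19) = 24*((-12 - 2*(-13/4)) + 19) = 24*((-12 + 13/2) + 19) = 24*(-11/2 + 19) = 24*(27/2) = 324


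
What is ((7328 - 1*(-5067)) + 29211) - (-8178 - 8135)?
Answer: 57919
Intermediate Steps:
((7328 - 1*(-5067)) + 29211) - (-8178 - 8135) = ((7328 + 5067) + 29211) - 1*(-16313) = (12395 + 29211) + 16313 = 41606 + 16313 = 57919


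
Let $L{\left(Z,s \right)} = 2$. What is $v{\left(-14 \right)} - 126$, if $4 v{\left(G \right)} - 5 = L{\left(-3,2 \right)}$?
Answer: $- \frac{497}{4} \approx -124.25$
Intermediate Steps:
$v{\left(G \right)} = \frac{7}{4}$ ($v{\left(G \right)} = \frac{5}{4} + \frac{1}{4} \cdot 2 = \frac{5}{4} + \frac{1}{2} = \frac{7}{4}$)
$v{\left(-14 \right)} - 126 = \frac{7}{4} - 126 = - \frac{497}{4}$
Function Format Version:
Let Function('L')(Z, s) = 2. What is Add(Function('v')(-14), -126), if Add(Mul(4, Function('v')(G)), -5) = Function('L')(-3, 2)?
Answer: Rational(-497, 4) ≈ -124.25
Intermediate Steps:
Function('v')(G) = Rational(7, 4) (Function('v')(G) = Add(Rational(5, 4), Mul(Rational(1, 4), 2)) = Add(Rational(5, 4), Rational(1, 2)) = Rational(7, 4))
Add(Function('v')(-14), -126) = Add(Rational(7, 4), -126) = Rational(-497, 4)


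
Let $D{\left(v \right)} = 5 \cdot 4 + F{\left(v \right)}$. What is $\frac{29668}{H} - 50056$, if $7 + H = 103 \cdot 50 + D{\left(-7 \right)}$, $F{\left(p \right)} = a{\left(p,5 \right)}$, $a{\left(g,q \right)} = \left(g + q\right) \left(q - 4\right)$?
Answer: $- \frac{258309348}{5161} \approx -50050.0$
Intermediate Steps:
$a{\left(g,q \right)} = \left(-4 + q\right) \left(g + q\right)$ ($a{\left(g,q \right)} = \left(g + q\right) \left(-4 + q\right) = \left(-4 + q\right) \left(g + q\right)$)
$F{\left(p \right)} = 5 + p$ ($F{\left(p \right)} = 5^{2} - 4 p - 20 + p 5 = 25 - 4 p - 20 + 5 p = 5 + p$)
$D{\left(v \right)} = 25 + v$ ($D{\left(v \right)} = 5 \cdot 4 + \left(5 + v\right) = 20 + \left(5 + v\right) = 25 + v$)
$H = 5161$ ($H = -7 + \left(103 \cdot 50 + \left(25 - 7\right)\right) = -7 + \left(5150 + 18\right) = -7 + 5168 = 5161$)
$\frac{29668}{H} - 50056 = \frac{29668}{5161} - 50056 = - \frac{258309348}{5161}$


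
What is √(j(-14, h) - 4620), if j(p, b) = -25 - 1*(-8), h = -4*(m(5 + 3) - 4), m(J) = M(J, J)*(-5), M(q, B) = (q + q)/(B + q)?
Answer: I*√4637 ≈ 68.095*I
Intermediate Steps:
M(q, B) = 2*q/(B + q) (M(q, B) = (2*q)/(B + q) = 2*q/(B + q))
m(J) = -5 (m(J) = (2*J/(J + J))*(-5) = (2*J/((2*J)))*(-5) = (2*J*(1/(2*J)))*(-5) = 1*(-5) = -5)
h = 36 (h = -4*(-5 - 4) = -4*(-9) = 36)
j(p, b) = -17 (j(p, b) = -25 + 8 = -17)
√(j(-14, h) - 4620) = √(-17 - 4620) = √(-4637) = I*√4637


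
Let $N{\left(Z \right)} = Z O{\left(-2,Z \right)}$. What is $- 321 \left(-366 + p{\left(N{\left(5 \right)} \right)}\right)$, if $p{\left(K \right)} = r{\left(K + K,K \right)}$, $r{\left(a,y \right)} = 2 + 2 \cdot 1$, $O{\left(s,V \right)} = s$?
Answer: $116202$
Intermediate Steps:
$N{\left(Z \right)} = - 2 Z$ ($N{\left(Z \right)} = Z \left(-2\right) = - 2 Z$)
$r{\left(a,y \right)} = 4$ ($r{\left(a,y \right)} = 2 + 2 = 4$)
$p{\left(K \right)} = 4$
$- 321 \left(-366 + p{\left(N{\left(5 \right)} \right)}\right) = - 321 \left(-366 + 4\right) = \left(-321\right) \left(-362\right) = 116202$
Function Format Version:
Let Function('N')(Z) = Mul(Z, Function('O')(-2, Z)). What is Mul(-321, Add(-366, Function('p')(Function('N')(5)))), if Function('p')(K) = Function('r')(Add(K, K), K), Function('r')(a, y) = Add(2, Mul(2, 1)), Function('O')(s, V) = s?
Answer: 116202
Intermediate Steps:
Function('N')(Z) = Mul(-2, Z) (Function('N')(Z) = Mul(Z, -2) = Mul(-2, Z))
Function('r')(a, y) = 4 (Function('r')(a, y) = Add(2, 2) = 4)
Function('p')(K) = 4
Mul(-321, Add(-366, Function('p')(Function('N')(5)))) = Mul(-321, Add(-366, 4)) = Mul(-321, -362) = 116202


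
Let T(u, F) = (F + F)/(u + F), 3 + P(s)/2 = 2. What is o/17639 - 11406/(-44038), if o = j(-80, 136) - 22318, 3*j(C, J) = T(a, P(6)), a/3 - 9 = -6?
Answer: -8207409401/8156255961 ≈ -1.0063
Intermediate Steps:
a = 9 (a = 27 + 3*(-6) = 27 - 18 = 9)
P(s) = -2 (P(s) = -6 + 2*2 = -6 + 4 = -2)
T(u, F) = 2*F/(F + u) (T(u, F) = (2*F)/(F + u) = 2*F/(F + u))
j(C, J) = -4/21 (j(C, J) = (2*(-2)/(-2 + 9))/3 = (2*(-2)/7)/3 = (2*(-2)*(1/7))/3 = (1/3)*(-4/7) = -4/21)
o = -468682/21 (o = -4/21 - 22318 = -468682/21 ≈ -22318.)
o/17639 - 11406/(-44038) = -468682/21/17639 - 11406/(-44038) = -468682/21*1/17639 - 11406*(-1/44038) = -468682/370419 + 5703/22019 = -8207409401/8156255961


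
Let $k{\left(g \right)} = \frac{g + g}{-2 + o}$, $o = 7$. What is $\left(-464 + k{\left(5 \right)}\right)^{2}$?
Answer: $213444$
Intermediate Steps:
$k{\left(g \right)} = \frac{2 g}{5}$ ($k{\left(g \right)} = \frac{g + g}{-2 + 7} = \frac{2 g}{5}$)
$\left(-464 + k{\left(5 \right)}\right)^{2} = \left(-464 + \frac{2}{5} \cdot 5\right)^{2} = \left(-464 + 2\right)^{2} = \left(-462\right)^{2} = 213444$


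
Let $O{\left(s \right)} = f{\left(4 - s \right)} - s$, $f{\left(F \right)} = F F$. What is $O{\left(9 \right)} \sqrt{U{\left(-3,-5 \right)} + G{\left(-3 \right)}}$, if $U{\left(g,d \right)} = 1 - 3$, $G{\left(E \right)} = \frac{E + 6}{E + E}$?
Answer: $8 i \sqrt{10} \approx 25.298 i$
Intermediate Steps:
$f{\left(F \right)} = F^{2}$
$G{\left(E \right)} = \frac{6 + E}{2 E}$
$U{\left(g,d \right)} = -2$
$O{\left(s \right)} = \left(4 - s\right)^{2} - s$
$O{\left(9 \right)} \sqrt{U{\left(-3,-5 \right)} + G{\left(-3 \right)}} = \left(\left(-4 + 9\right)^{2} - 9\right) \sqrt{-2 + \frac{6 - 3}{2 \left(-3\right)}} = \left(5^{2} - 9\right) \sqrt{-2 + \frac{1}{2} \left(- \frac{1}{3}\right) 3} = \left(25 - 9\right) \sqrt{-2 - \frac{1}{2}} = 16 \sqrt{- \frac{5}{2}} = 16 \frac{i \sqrt{10}}{2} = 8 i \sqrt{10}$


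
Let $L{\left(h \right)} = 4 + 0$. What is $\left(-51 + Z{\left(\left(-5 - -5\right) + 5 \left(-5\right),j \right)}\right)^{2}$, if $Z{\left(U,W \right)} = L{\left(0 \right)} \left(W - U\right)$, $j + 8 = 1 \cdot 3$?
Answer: $841$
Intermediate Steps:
$j = -5$ ($j = -8 + 1 \cdot 3 = -8 + 3 = -5$)
$L{\left(h \right)} = 4$
$Z{\left(U,W \right)} = - 4 U + 4 W$ ($Z{\left(U,W \right)} = 4 \left(W - U\right) = - 4 U + 4 W$)
$\left(-51 + Z{\left(\left(-5 - -5\right) + 5 \left(-5\right),j \right)}\right)^{2} = \left(-51 - \left(20 + 4 \left(\left(-5 - -5\right) + 5 \left(-5\right)\right)\right)\right)^{2} = \left(-51 - \left(20 + 4 \left(\left(-5 + 5\right) - 25\right)\right)\right)^{2} = \left(-51 - \left(20 + 4 \left(0 - 25\right)\right)\right)^{2} = \left(-51 - -80\right)^{2} = \left(-51 + \left(100 - 20\right)\right)^{2} = \left(-51 + 80\right)^{2} = 29^{2} = 841$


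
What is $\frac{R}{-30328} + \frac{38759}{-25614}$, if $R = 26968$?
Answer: $- \frac{233280163}{97102674} \approx -2.4024$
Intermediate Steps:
$\frac{R}{-30328} + \frac{38759}{-25614} = \frac{26968}{-30328} + \frac{38759}{-25614} = 26968 \left(- \frac{1}{30328}\right) + 38759 \left(- \frac{1}{25614}\right) = - \frac{3371}{3791} - \frac{38759}{25614} = - \frac{233280163}{97102674}$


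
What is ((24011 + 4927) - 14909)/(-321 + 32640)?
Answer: 14029/32319 ≈ 0.43408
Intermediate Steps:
((24011 + 4927) - 14909)/(-321 + 32640) = (28938 - 14909)/32319 = 14029*(1/32319) = 14029/32319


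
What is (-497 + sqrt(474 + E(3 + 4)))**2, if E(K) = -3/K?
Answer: (3479 - sqrt(23205))**2/49 ≈ 2.2585e+5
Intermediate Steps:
(-497 + sqrt(474 + E(3 + 4)))**2 = (-497 + sqrt(474 - 3/(3 + 4)))**2 = (-497 + sqrt(474 - 3/7))**2 = (-497 + sqrt(3315/7))**2 = (-497 + sqrt(23205)/7)**2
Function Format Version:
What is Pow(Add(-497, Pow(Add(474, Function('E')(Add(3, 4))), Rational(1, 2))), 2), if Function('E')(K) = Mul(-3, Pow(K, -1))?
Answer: Mul(Rational(1, 49), Pow(Add(3479, Mul(-1, Pow(23205, Rational(1, 2)))), 2)) ≈ 2.2585e+5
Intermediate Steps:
Pow(Add(-497, Pow(Add(474, Function('E')(Add(3, 4))), Rational(1, 2))), 2) = Pow(Add(-497, Pow(Add(474, Mul(-3, Pow(Add(3, 4), -1))), Rational(1, 2))), 2) = Pow(Add(-497, Pow(Add(474, Mul(-3, Pow(7, -1))), Rational(1, 2))), 2) = Pow(Add(-497, Pow(Add(474, Mul(-3, Rational(1, 7))), Rational(1, 2))), 2) = Pow(Add(-497, Pow(Add(474, Rational(-3, 7)), Rational(1, 2))), 2) = Pow(Add(-497, Pow(Rational(3315, 7), Rational(1, 2))), 2) = Pow(Add(-497, Mul(Rational(1, 7), Pow(23205, Rational(1, 2)))), 2)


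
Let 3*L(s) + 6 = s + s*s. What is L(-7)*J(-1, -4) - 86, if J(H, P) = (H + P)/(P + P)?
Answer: -157/2 ≈ -78.500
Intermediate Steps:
L(s) = -2 + s/3 + s**2/3 (L(s) = -2 + (s + s*s)/3 = -2 + (s + s**2)/3 = -2 + (s/3 + s**2/3) = -2 + s/3 + s**2/3)
J(H, P) = (H + P)/(2*P) (J(H, P) = (H + P)/((2*P)) = (H + P)*(1/(2*P)) = (H + P)/(2*P))
L(-7)*J(-1, -4) - 86 = (-2 + (1/3)*(-7) + (1/3)*(-7)**2)*((1/2)*(-1 - 4)/(-4)) - 86 = (-2 - 7/3 + (1/3)*49)*((1/2)*(-1/4)*(-5)) - 86 = (-2 - 7/3 + 49/3)*(5/8) - 86 = 12*(5/8) - 86 = 15/2 - 86 = -157/2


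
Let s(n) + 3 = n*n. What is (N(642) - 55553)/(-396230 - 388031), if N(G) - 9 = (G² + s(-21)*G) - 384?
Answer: -37496/46133 ≈ -0.81278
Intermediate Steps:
s(n) = -3 + n² (s(n) = -3 + n*n = -3 + n²)
N(G) = -375 + G² + 438*G (N(G) = 9 + ((G² + (-3 + (-21)²)*G) - 384) = 9 + ((G² + (-3 + 441)*G) - 384) = 9 + ((G² + 438*G) - 384) = 9 + (-384 + G² + 438*G) = -375 + G² + 438*G)
(N(642) - 55553)/(-396230 - 388031) = ((-375 + 642² + 438*642) - 55553)/(-396230 - 388031) = ((-375 + 412164 + 281196) - 55553)/(-784261) = (692985 - 55553)*(-1/784261) = 637432*(-1/784261) = -37496/46133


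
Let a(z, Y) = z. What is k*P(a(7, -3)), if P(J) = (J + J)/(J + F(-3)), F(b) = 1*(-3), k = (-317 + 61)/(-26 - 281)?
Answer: 896/307 ≈ 2.9186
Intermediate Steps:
k = 256/307 (k = -256/(-307) = -256*(-1/307) = 256/307 ≈ 0.83388)
F(b) = -3
P(J) = 2*J/(-3 + J) (P(J) = (J + J)/(J - 3) = (2*J)/(-3 + J) = 2*J/(-3 + J))
k*P(a(7, -3)) = 256*(2*7/(-3 + 7))/307 = 256*(2*7/4)/307 = 256*(2*7*(¼))/307 = (256/307)*(7/2) = 896/307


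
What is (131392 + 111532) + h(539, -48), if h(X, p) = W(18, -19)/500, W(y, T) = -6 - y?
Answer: 30365494/125 ≈ 2.4292e+5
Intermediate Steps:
h(X, p) = -6/125 (h(X, p) = (-6 - 1*18)/500 = (-6 - 18)*(1/500) = -24*1/500 = -6/125)
(131392 + 111532) + h(539, -48) = (131392 + 111532) - 6/125 = 242924 - 6/125 = 30365494/125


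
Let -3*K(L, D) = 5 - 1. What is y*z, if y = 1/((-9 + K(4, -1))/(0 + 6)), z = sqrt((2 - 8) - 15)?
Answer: -18*I*sqrt(21)/31 ≈ -2.6609*I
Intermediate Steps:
K(L, D) = -4/3 (K(L, D) = -(5 - 1)/3 = -1/3*4 = -4/3)
z = I*sqrt(21) (z = sqrt(-6 - 15) = sqrt(-21) = I*sqrt(21) ≈ 4.5826*I)
y = -18/31 (y = 1/((-9 - 4/3)/(0 + 6)) = 1/(-31/3/6) = 1/(-31/3*1/6) = 1/(-31/18) = -18/31 ≈ -0.58065)
y*z = -18*I*sqrt(21)/31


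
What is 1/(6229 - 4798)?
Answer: 1/1431 ≈ 0.00069881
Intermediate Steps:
1/(6229 - 4798) = 1/1431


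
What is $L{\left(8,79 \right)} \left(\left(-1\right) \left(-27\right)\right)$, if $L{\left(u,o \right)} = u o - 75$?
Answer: $15039$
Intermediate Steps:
$L{\left(u,o \right)} = -75 + o u$ ($L{\left(u,o \right)} = o u - 75 = -75 + o u$)
$L{\left(8,79 \right)} \left(\left(-1\right) \left(-27\right)\right) = \left(-75 + 79 \cdot 8\right) \left(\left(-1\right) \left(-27\right)\right) = \left(-75 + 632\right) 27 = 557 \cdot 27 = 15039$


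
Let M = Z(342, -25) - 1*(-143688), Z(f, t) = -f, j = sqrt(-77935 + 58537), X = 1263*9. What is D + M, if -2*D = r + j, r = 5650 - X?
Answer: 292409/2 - I*sqrt(19398)/2 ≈ 1.462e+5 - 69.638*I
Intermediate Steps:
X = 11367
j = I*sqrt(19398) (j = sqrt(-19398) = I*sqrt(19398) ≈ 139.28*I)
r = -5717 (r = 5650 - 1*11367 = 5650 - 11367 = -5717)
D = 5717/2 - I*sqrt(19398)/2 (D = -(-5717 + I*sqrt(19398))/2 = 5717/2 - I*sqrt(19398)/2 ≈ 2858.5 - 69.638*I)
M = 143346 (M = -1*342 - 1*(-143688) = -342 + 143688 = 143346)
D + M = (5717/2 - I*sqrt(19398)/2) + 143346 = 292409/2 - I*sqrt(19398)/2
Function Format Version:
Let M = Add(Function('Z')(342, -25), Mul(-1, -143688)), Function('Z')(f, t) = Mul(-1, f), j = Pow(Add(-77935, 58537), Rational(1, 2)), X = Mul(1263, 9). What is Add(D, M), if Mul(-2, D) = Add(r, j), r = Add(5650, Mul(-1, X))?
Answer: Add(Rational(292409, 2), Mul(Rational(-1, 2), I, Pow(19398, Rational(1, 2)))) ≈ Add(1.4620e+5, Mul(-69.638, I))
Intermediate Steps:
X = 11367
j = Mul(I, Pow(19398, Rational(1, 2))) (j = Pow(-19398, Rational(1, 2)) = Mul(I, Pow(19398, Rational(1, 2))) ≈ Mul(139.28, I))
r = -5717 (r = Add(5650, Mul(-1, 11367)) = Add(5650, -11367) = -5717)
D = Add(Rational(5717, 2), Mul(Rational(-1, 2), I, Pow(19398, Rational(1, 2)))) (D = Mul(Rational(-1, 2), Add(-5717, Mul(I, Pow(19398, Rational(1, 2))))) = Add(Rational(5717, 2), Mul(Rational(-1, 2), I, Pow(19398, Rational(1, 2)))) ≈ Add(2858.5, Mul(-69.638, I)))
M = 143346 (M = Add(Mul(-1, 342), Mul(-1, -143688)) = Add(-342, 143688) = 143346)
Add(D, M) = Add(Add(Rational(5717, 2), Mul(Rational(-1, 2), I, Pow(19398, Rational(1, 2)))), 143346) = Add(Rational(292409, 2), Mul(Rational(-1, 2), I, Pow(19398, Rational(1, 2))))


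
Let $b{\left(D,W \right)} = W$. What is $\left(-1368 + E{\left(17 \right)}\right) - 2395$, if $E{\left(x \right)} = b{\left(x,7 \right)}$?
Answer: $-3756$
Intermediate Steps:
$E{\left(x \right)} = 7$
$\left(-1368 + E{\left(17 \right)}\right) - 2395 = \left(-1368 + 7\right) - 2395 = -1361 - 2395 = -3756$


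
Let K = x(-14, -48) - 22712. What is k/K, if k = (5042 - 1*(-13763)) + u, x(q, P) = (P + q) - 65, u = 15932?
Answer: -11579/7613 ≈ -1.5210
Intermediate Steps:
x(q, P) = -65 + P + q
k = 34737 (k = (5042 - 1*(-13763)) + 15932 = (5042 + 13763) + 15932 = 18805 + 15932 = 34737)
K = -22839 (K = (-65 - 48 - 14) - 22712 = -127 - 22712 = -22839)
k/K = 34737/(-22839) = 34737*(-1/22839) = -11579/7613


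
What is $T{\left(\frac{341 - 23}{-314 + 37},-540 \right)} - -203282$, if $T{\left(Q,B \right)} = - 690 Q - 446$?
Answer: $\frac{56404992}{277} \approx 2.0363 \cdot 10^{5}$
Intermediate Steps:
$T{\left(Q,B \right)} = -446 - 690 Q$
$T{\left(\frac{341 - 23}{-314 + 37},-540 \right)} - -203282 = \left(-446 - 690 \frac{341 - 23}{-314 + 37}\right) - -203282 = \left(-446 - 690 \frac{318}{-277}\right) + 203282 = \left(-446 - 690 \cdot 318 \left(- \frac{1}{277}\right)\right) + 203282 = \left(-446 - - \frac{219420}{277}\right) + 203282 = \left(-446 + \frac{219420}{277}\right) + 203282 = \frac{95878}{277} + 203282 = \frac{56404992}{277}$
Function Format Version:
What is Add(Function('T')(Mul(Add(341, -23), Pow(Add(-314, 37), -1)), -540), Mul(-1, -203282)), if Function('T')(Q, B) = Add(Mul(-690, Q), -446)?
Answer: Rational(56404992, 277) ≈ 2.0363e+5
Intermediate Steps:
Function('T')(Q, B) = Add(-446, Mul(-690, Q))
Add(Function('T')(Mul(Add(341, -23), Pow(Add(-314, 37), -1)), -540), Mul(-1, -203282)) = Add(Add(-446, Mul(-690, Mul(Add(341, -23), Pow(Add(-314, 37), -1)))), Mul(-1, -203282)) = Add(Add(-446, Mul(-690, Mul(318, Pow(-277, -1)))), 203282) = Add(Add(-446, Mul(-690, Mul(318, Rational(-1, 277)))), 203282) = Add(Add(-446, Mul(-690, Rational(-318, 277))), 203282) = Add(Add(-446, Rational(219420, 277)), 203282) = Add(Rational(95878, 277), 203282) = Rational(56404992, 277)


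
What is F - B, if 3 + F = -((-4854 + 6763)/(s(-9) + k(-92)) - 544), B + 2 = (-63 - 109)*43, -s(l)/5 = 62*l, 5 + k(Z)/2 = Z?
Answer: 20607735/2596 ≈ 7938.3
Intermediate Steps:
k(Z) = -10 + 2*Z
s(l) = -310*l
B = -7398 (B = -2 + (-63 - 109)*43 = -2 - 172*43 = -2 - 7396 = -7398)
F = 1402527/2596 (F = -3 - ((-4854 + 6763)/(-310*(-9) + (-10 + 2*(-92))) - 544) = -3 - (1909/(2790 + (-10 - 184)) - 544) = -3 - (1909/(2790 - 194) - 544) = -3 - (1909/2596 - 544) = -3 - 1*(-1410315/2596) = -3 + 1410315/2596 = 1402527/2596 ≈ 540.26)
F - B = 1402527/2596 - 1*(-7398) = 1402527/2596 + 7398 = 20607735/2596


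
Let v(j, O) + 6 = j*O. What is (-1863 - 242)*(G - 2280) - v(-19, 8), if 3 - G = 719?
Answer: 6306738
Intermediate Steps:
G = -716 (G = 3 - 1*719 = 3 - 719 = -716)
v(j, O) = -6 + O*j (v(j, O) = -6 + j*O = -6 + O*j)
(-1863 - 242)*(G - 2280) - v(-19, 8) = (-1863 - 242)*(-716 - 2280) - (-6 + 8*(-19)) = -2105*(-2996) - (-6 - 152) = 6306580 - 1*(-158) = 6306580 + 158 = 6306738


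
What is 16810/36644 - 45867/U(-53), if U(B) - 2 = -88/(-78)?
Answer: -8193401594/558821 ≈ -14662.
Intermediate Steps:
U(B) = 122/39 (U(B) = 2 - 88/(-78) = 2 - 88*(-1/78) = 2 + 44/39 = 122/39)
16810/36644 - 45867/U(-53) = 16810/36644 - 45867/122/39 = 16810*(1/36644) - 45867*39/122 = 8405/18322 - 1788813/122 = -8193401594/558821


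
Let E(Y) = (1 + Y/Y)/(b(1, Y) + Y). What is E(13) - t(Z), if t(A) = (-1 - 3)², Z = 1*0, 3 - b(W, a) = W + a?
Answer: -15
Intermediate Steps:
b(W, a) = 3 - W - a (b(W, a) = 3 - (W + a) = 3 + (-W - a) = 3 - W - a)
Z = 0
t(A) = 16 (t(A) = (-4)² = 16)
E(Y) = 1 (E(Y) = (1 + Y/Y)/((3 - 1*1 - Y) + Y) = (1 + 1)/((3 - 1 - Y) + Y) = 2/((2 - Y) + Y) = 2/2 = 2*(½) = 1)
E(13) - t(Z) = 1 - 1*16 = 1 - 16 = -15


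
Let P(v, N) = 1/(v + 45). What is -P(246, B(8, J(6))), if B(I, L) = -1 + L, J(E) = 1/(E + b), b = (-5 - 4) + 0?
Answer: -1/291 ≈ -0.0034364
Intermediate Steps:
b = -9 (b = -9 + 0 = -9)
J(E) = 1/(-9 + E) (J(E) = 1/(E - 9) = 1/(-9 + E))
P(v, N) = 1/(45 + v)
-P(246, B(8, J(6))) = -1/(45 + 246) = -1/291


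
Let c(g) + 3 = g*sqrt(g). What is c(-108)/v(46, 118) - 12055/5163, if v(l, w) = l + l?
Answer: -1124549/474996 - 162*I*sqrt(3)/23 ≈ -2.3675 - 12.2*I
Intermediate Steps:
c(g) = -3 + g**(3/2) (c(g) = -3 + g*sqrt(g) = -3 + g**(3/2))
v(l, w) = 2*l
c(-108)/v(46, 118) - 12055/5163 = (-3 + (-108)**(3/2))/((2*46)) - 12055/5163 = (-3 - 648*I*sqrt(3))/92 - 12055*1/5163 = (-3 - 648*I*sqrt(3))*(1/92) - 12055/5163 = (-3/92 - 162*I*sqrt(3)/23) - 12055/5163 = -1124549/474996 - 162*I*sqrt(3)/23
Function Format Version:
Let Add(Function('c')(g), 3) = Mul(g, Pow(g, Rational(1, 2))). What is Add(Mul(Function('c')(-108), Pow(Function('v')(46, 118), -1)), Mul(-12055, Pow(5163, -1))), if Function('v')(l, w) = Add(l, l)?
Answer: Add(Rational(-1124549, 474996), Mul(Rational(-162, 23), I, Pow(3, Rational(1, 2)))) ≈ Add(-2.3675, Mul(-12.200, I))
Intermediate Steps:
Function('c')(g) = Add(-3, Pow(g, Rational(3, 2))) (Function('c')(g) = Add(-3, Mul(g, Pow(g, Rational(1, 2)))) = Add(-3, Pow(g, Rational(3, 2))))
Function('v')(l, w) = Mul(2, l)
Add(Mul(Function('c')(-108), Pow(Function('v')(46, 118), -1)), Mul(-12055, Pow(5163, -1))) = Add(Mul(Add(-3, Pow(-108, Rational(3, 2))), Pow(Mul(2, 46), -1)), Mul(-12055, Pow(5163, -1))) = Add(Mul(Add(-3, Mul(-648, I, Pow(3, Rational(1, 2)))), Pow(92, -1)), Mul(-12055, Rational(1, 5163))) = Add(Mul(Add(-3, Mul(-648, I, Pow(3, Rational(1, 2)))), Rational(1, 92)), Rational(-12055, 5163)) = Add(Add(Rational(-3, 92), Mul(Rational(-162, 23), I, Pow(3, Rational(1, 2)))), Rational(-12055, 5163)) = Add(Rational(-1124549, 474996), Mul(Rational(-162, 23), I, Pow(3, Rational(1, 2))))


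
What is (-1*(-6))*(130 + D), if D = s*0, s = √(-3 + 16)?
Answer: 780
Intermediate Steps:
s = √13 ≈ 3.6056
D = 0 (D = √13*0 = 0)
(-1*(-6))*(130 + D) = (-1*(-6))*(130 + 0) = 6*130 = 780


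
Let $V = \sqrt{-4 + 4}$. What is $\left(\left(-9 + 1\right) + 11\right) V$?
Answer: $0$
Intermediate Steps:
$V = 0$ ($V = \sqrt{0} = 0$)
$\left(\left(-9 + 1\right) + 11\right) V = \left(\left(-9 + 1\right) + 11\right) 0 = \left(-8 + 11\right) 0 = 3 \cdot 0 = 0$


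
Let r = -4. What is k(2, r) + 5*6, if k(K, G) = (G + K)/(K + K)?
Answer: 59/2 ≈ 29.500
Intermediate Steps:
k(K, G) = (G + K)/(2*K) (k(K, G) = (G + K)/((2*K)) = (G + K)*(1/(2*K)) = (G + K)/(2*K))
k(2, r) + 5*6 = (½)*(-4 + 2)/2 + 5*6 = (½)*(½)*(-2) + 30 = -½ + 30 = 59/2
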